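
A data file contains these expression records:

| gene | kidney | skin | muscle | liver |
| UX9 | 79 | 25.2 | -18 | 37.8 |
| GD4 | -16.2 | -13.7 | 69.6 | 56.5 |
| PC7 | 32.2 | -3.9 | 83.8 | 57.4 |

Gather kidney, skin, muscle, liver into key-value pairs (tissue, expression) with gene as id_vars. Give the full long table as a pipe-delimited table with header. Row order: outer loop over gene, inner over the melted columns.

| gene | tissue | expression |
| UX9 | kidney | 79 |
| UX9 | skin | 25.2 |
| UX9 | muscle | -18 |
| UX9 | liver | 37.8 |
| GD4 | kidney | -16.2 |
| GD4 | skin | -13.7 |
| GD4 | muscle | 69.6 |
| GD4 | liver | 56.5 |
| PC7 | kidney | 32.2 |
| PC7 | skin | -3.9 |
| PC7 | muscle | 83.8 |
| PC7 | liver | 57.4 |

Each (gene, column) pair becomes one row: 3 × 4 = 12 rows.
For example, (UX9, kidney) → expression=79.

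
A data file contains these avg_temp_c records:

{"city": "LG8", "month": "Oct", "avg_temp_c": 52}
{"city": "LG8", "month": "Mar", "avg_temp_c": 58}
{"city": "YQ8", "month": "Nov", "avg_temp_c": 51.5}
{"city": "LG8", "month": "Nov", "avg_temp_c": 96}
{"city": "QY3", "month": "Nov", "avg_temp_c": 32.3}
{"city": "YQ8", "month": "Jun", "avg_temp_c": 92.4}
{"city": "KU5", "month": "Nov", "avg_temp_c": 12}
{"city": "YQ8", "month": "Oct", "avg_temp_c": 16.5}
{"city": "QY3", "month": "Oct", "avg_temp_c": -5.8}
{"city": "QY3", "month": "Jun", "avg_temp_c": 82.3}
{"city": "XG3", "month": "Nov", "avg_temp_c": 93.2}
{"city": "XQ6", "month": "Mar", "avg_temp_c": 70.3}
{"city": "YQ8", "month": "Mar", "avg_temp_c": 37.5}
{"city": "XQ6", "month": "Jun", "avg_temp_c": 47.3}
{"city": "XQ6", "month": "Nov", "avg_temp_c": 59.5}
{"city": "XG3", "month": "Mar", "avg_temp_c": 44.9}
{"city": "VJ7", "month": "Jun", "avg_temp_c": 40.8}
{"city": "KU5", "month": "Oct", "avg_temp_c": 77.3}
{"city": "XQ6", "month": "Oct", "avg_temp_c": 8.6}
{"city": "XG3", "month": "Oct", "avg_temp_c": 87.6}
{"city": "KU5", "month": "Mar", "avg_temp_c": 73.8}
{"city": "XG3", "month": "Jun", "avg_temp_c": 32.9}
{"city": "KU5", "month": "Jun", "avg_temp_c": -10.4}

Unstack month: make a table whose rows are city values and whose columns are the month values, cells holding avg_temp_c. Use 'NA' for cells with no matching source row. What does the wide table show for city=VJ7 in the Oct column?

NA

No long-format row has city=VJ7 and month=Oct, so the cell is NA.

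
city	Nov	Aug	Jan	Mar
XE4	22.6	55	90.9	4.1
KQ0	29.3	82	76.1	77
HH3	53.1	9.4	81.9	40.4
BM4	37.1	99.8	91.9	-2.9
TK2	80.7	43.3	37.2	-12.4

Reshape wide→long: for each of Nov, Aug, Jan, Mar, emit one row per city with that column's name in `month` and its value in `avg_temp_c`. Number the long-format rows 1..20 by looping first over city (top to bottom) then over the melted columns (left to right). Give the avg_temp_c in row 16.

20 rows total (5 × 4). Row 16: index ⌊(16-1)/4⌋ = 3 into city → BM4; (16-1) mod 4 = 3 into the melted columns → Mar.
So row 16 is (BM4, Mar, -2.9); avg_temp_c = -2.9.

-2.9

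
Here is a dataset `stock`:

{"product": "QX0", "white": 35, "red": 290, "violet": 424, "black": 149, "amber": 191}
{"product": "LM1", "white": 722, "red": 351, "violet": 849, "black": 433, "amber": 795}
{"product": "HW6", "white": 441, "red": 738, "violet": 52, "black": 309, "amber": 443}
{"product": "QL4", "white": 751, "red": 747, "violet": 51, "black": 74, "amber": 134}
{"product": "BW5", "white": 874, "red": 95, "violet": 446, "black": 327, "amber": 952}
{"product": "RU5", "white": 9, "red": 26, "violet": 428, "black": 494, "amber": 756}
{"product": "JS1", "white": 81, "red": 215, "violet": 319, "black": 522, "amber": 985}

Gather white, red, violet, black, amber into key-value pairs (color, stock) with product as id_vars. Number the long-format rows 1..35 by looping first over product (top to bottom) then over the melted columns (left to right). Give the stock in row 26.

9

35 rows total (7 × 5). Row 26: index ⌊(26-1)/5⌋ = 5 into product → RU5; (26-1) mod 5 = 0 into the melted columns → white.
So row 26 is (RU5, white, 9); stock = 9.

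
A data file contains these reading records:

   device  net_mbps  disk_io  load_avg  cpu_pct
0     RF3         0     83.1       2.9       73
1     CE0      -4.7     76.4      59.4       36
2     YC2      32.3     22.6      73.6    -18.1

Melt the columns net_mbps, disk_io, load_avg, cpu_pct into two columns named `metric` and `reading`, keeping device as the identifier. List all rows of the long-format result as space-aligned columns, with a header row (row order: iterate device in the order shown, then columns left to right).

device  metric    reading
RF3     net_mbps  0      
RF3     disk_io   83.1   
RF3     load_avg  2.9    
RF3     cpu_pct   73     
CE0     net_mbps  -4.7   
CE0     disk_io   76.4   
CE0     load_avg  59.4   
CE0     cpu_pct   36     
YC2     net_mbps  32.3   
YC2     disk_io   22.6   
YC2     load_avg  73.6   
YC2     cpu_pct   -18.1  

Each (device, column) pair becomes one row: 3 × 4 = 12 rows.
For example, (RF3, net_mbps) → reading=0.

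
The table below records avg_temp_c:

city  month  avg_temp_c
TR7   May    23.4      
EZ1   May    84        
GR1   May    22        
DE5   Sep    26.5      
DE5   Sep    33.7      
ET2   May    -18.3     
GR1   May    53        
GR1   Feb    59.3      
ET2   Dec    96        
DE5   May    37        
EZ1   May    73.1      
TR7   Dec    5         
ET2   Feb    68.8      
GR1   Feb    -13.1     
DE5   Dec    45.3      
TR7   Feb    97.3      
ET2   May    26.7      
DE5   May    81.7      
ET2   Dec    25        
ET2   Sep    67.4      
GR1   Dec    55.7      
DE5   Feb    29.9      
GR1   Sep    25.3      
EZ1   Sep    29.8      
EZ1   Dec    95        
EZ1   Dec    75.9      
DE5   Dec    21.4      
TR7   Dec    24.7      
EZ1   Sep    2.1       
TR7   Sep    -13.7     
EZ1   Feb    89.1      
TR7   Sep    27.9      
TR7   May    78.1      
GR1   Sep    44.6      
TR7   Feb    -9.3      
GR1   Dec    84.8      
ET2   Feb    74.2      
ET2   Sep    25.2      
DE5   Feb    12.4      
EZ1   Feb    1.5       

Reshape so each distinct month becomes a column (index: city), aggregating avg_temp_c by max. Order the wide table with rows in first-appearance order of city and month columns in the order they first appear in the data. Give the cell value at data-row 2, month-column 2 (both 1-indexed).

With rows in first-appearance order of city, row 2 is city=EZ1. month columns in first-appearance order: May, Sep, Feb, Dec; column 2 is Sep.
Long rows with city=EZ1, month=Sep: max(29.8, 2.1) = 29.8.

29.8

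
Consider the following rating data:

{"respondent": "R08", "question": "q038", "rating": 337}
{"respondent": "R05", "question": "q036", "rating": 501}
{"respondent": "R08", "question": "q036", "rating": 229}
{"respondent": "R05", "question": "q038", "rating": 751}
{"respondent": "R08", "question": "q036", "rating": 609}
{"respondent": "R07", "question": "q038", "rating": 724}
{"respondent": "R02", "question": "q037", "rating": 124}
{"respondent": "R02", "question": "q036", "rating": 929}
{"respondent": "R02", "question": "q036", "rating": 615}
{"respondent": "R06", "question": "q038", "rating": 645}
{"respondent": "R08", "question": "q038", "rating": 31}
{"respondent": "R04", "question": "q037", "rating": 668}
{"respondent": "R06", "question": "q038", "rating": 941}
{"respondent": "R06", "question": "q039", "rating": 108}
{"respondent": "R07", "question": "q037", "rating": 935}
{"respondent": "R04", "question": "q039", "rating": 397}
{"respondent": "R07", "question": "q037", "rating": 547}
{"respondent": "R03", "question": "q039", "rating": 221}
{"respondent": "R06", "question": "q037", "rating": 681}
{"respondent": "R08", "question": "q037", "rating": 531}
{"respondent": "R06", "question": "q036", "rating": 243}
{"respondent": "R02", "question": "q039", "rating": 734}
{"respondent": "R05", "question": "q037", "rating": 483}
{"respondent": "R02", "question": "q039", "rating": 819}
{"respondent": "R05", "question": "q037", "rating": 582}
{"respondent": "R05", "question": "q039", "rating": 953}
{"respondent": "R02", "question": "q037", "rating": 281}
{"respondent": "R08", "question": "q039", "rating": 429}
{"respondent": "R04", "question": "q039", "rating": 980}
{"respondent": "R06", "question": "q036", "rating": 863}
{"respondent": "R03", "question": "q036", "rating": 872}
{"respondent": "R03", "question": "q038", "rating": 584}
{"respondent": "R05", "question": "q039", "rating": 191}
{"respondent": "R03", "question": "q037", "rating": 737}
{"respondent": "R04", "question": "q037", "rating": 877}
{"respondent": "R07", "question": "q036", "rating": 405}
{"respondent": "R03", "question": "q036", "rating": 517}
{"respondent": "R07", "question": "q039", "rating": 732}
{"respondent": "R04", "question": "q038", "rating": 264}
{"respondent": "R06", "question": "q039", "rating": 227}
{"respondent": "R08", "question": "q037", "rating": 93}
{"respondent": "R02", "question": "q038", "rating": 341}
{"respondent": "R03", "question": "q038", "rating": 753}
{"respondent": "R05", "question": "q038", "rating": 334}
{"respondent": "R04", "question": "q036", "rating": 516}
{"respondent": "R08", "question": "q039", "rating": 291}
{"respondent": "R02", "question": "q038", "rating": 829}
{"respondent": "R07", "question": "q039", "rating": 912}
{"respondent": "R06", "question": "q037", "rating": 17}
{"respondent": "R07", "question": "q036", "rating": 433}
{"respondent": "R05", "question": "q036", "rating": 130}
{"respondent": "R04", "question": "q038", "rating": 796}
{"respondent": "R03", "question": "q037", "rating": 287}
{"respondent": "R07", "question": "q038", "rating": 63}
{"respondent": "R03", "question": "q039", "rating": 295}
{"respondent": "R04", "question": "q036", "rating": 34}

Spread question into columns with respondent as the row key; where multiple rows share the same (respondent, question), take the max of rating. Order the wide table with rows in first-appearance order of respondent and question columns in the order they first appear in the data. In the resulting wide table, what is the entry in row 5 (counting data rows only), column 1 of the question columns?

With rows in first-appearance order of respondent, row 5 is respondent=R06. question columns in first-appearance order: q038, q036, q037, q039; column 1 is q038.
Long rows with respondent=R06, question=q038: max(645, 941) = 941.

941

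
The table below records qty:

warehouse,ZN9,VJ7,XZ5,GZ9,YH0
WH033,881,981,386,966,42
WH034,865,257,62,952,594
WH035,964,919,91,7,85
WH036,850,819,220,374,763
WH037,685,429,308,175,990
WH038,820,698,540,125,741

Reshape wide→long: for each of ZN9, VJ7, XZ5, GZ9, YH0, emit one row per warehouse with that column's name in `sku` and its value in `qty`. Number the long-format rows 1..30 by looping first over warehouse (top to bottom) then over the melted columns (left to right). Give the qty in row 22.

30 rows total (6 × 5). Row 22: index ⌊(22-1)/5⌋ = 4 into warehouse → WH037; (22-1) mod 5 = 1 into the melted columns → VJ7.
So row 22 is (WH037, VJ7, 429); qty = 429.

429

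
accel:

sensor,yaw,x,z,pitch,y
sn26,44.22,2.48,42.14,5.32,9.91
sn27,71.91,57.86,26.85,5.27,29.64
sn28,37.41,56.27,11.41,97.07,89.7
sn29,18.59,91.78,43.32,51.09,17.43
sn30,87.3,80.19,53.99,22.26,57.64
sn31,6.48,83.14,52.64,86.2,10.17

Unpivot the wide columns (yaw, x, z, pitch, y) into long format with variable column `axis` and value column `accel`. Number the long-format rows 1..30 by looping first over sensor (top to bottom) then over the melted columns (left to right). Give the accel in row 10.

29.64

30 rows total (6 × 5). Row 10: index ⌊(10-1)/5⌋ = 1 into sensor → sn27; (10-1) mod 5 = 4 into the melted columns → y.
So row 10 is (sn27, y, 29.64); accel = 29.64.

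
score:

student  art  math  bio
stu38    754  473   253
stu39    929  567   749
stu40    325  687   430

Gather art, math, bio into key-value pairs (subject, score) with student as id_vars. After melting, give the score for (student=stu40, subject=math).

Unpivoting turns each (student, wide-column) pair into one long row.
The wide cell at row stu40, column math holds 687, so the long row (stu40, math) has score=687.

687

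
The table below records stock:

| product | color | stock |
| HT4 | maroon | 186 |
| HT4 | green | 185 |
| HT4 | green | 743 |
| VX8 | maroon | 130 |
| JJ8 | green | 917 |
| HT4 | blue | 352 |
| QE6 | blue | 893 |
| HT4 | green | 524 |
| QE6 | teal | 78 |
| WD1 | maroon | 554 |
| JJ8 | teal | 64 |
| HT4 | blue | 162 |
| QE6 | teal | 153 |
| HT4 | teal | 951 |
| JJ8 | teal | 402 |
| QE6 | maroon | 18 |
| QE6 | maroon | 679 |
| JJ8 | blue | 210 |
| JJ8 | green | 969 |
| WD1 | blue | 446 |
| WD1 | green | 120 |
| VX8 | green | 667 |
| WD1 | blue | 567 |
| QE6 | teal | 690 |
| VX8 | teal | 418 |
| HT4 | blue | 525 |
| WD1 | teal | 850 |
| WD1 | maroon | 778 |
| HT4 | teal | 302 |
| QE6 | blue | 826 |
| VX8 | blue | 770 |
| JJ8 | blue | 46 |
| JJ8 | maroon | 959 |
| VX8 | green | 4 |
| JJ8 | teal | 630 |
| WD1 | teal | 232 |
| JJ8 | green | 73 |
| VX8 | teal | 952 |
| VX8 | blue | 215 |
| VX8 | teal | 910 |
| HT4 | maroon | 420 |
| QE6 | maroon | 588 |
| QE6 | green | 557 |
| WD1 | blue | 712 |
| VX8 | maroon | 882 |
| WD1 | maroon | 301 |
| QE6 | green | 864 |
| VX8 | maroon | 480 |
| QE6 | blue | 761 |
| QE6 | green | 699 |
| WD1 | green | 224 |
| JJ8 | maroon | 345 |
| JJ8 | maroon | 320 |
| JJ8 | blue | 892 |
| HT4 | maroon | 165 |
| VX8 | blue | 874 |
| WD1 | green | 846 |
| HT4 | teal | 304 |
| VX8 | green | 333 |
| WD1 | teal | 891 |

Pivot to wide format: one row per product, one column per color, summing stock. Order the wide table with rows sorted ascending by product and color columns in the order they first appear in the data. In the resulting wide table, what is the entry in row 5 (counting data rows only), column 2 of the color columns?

With rows sorted ascending by product, row 5 is product=WD1. color columns in first-appearance order: maroon, green, blue, teal; column 2 is green.
Long rows with product=WD1, color=green: 120 + 224 + 846 = 1190.

1190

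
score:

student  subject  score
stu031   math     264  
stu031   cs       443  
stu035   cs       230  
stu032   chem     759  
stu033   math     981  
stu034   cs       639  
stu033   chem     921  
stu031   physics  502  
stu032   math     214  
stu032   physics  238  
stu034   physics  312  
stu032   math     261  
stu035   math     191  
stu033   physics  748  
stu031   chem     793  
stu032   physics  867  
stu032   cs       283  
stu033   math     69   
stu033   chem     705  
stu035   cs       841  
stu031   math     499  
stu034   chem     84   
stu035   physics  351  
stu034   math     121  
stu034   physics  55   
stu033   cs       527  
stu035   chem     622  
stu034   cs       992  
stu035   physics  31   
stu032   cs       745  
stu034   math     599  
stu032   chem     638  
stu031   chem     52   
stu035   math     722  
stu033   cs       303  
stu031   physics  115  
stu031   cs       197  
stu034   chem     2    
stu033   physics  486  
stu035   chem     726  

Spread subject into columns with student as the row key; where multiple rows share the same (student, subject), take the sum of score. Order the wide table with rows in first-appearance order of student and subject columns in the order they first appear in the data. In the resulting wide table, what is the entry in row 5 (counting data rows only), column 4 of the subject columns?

367

With rows in first-appearance order of student, row 5 is student=stu034. subject columns in first-appearance order: math, cs, chem, physics; column 4 is physics.
Long rows with student=stu034, subject=physics: 312 + 55 = 367.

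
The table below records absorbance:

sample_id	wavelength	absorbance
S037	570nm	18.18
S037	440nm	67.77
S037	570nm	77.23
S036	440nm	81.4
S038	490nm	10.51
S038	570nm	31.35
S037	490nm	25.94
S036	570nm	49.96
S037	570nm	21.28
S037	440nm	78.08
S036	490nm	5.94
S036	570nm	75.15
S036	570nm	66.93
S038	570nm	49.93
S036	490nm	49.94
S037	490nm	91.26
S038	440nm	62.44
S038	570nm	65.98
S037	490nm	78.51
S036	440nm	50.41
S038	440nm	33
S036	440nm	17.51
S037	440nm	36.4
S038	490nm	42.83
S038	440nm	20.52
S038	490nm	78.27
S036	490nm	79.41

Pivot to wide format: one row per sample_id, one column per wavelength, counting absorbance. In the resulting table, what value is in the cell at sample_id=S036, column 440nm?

3

Rows with sample_id=S036 and wavelength=440nm: absorbance values are 81.4, 50.41, 17.51.
3 rows match — count = 3.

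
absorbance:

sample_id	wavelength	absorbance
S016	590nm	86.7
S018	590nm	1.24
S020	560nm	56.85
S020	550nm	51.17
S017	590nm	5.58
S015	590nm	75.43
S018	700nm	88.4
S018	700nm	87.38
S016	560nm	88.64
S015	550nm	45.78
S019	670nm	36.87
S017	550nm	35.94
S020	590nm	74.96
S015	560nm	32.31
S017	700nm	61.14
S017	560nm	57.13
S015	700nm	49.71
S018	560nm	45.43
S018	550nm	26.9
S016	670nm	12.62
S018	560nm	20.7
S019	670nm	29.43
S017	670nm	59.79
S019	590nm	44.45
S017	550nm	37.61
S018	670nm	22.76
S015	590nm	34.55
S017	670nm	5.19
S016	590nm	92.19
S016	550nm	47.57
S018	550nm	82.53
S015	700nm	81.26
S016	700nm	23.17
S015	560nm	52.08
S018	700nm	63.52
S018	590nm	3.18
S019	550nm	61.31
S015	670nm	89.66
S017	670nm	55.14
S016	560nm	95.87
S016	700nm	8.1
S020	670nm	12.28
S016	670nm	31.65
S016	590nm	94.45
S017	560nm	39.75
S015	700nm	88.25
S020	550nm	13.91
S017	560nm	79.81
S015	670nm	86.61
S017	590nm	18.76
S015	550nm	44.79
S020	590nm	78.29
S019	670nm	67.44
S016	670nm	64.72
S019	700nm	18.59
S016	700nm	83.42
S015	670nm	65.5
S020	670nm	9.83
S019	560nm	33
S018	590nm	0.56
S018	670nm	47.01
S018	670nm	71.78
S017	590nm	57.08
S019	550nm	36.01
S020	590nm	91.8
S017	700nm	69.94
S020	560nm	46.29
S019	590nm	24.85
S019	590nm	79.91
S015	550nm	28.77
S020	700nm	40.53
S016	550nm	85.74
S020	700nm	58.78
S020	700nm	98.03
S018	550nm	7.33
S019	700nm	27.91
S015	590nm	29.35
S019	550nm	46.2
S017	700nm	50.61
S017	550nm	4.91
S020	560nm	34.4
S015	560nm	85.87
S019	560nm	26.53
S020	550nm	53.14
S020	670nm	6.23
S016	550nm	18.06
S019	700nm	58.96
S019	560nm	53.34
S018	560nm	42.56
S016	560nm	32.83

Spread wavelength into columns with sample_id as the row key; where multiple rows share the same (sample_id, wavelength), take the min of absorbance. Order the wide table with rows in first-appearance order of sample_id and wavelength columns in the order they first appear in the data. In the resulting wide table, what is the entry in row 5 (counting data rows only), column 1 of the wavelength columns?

With rows in first-appearance order of sample_id, row 5 is sample_id=S015. wavelength columns in first-appearance order: 590nm, 560nm, 550nm, 700nm, 670nm; column 1 is 590nm.
Long rows with sample_id=S015, wavelength=590nm: min(75.43, 34.55, 29.35) = 29.35.

29.35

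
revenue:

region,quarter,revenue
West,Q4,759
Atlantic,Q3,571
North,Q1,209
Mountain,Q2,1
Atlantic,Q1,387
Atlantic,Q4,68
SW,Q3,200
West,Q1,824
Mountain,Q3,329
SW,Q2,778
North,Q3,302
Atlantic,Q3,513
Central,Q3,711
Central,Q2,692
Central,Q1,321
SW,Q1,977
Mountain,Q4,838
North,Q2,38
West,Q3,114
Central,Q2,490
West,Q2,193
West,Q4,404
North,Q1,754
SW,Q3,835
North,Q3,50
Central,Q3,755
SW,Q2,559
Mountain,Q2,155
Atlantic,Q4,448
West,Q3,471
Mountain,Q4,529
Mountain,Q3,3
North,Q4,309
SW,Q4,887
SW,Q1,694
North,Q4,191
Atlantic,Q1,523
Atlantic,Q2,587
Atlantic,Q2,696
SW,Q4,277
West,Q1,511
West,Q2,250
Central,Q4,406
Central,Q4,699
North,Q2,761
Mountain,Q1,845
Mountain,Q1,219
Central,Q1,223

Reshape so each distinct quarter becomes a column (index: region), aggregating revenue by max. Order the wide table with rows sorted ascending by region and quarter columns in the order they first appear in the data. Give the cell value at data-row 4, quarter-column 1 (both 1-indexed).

With rows sorted ascending by region, row 4 is region=North. quarter columns in first-appearance order: Q4, Q3, Q1, Q2; column 1 is Q4.
Long rows with region=North, quarter=Q4: max(309, 191) = 309.

309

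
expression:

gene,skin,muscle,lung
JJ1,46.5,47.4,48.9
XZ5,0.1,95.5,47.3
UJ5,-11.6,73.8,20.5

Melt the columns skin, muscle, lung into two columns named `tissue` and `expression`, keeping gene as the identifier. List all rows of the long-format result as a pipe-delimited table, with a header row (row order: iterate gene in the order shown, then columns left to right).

| gene | tissue | expression |
| JJ1 | skin | 46.5 |
| JJ1 | muscle | 47.4 |
| JJ1 | lung | 48.9 |
| XZ5 | skin | 0.1 |
| XZ5 | muscle | 95.5 |
| XZ5 | lung | 47.3 |
| UJ5 | skin | -11.6 |
| UJ5 | muscle | 73.8 |
| UJ5 | lung | 20.5 |

Each (gene, column) pair becomes one row: 3 × 3 = 9 rows.
For example, (JJ1, skin) → expression=46.5.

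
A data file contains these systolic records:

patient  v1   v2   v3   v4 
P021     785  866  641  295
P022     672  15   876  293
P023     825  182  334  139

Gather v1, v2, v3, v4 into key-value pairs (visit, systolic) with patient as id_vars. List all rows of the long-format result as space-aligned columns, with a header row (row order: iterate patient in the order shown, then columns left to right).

Each (patient, column) pair becomes one row: 3 × 4 = 12 rows.
For example, (P021, v1) → systolic=785.

patient  visit  systolic
P021     v1     785     
P021     v2     866     
P021     v3     641     
P021     v4     295     
P022     v1     672     
P022     v2     15      
P022     v3     876     
P022     v4     293     
P023     v1     825     
P023     v2     182     
P023     v3     334     
P023     v4     139     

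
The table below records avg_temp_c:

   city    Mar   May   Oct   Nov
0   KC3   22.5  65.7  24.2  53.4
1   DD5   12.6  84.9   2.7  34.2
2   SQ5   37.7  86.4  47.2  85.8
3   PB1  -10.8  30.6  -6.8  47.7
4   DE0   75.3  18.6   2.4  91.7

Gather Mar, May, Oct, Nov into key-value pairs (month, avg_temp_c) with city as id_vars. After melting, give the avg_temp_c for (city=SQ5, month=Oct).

47.2

Unpivoting turns each (city, wide-column) pair into one long row.
The wide cell at row SQ5, column Oct holds 47.2, so the long row (SQ5, Oct) has avg_temp_c=47.2.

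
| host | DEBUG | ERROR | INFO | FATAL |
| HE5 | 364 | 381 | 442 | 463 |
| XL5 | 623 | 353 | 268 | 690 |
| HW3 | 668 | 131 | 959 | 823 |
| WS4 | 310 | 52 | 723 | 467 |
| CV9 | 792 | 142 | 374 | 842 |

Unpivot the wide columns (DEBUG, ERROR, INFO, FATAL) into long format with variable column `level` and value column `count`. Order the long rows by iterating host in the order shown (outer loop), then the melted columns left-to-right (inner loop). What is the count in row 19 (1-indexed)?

374

20 rows total (5 × 4). Row 19: index ⌊(19-1)/4⌋ = 4 into host → CV9; (19-1) mod 4 = 2 into the melted columns → INFO.
So row 19 is (CV9, INFO, 374); count = 374.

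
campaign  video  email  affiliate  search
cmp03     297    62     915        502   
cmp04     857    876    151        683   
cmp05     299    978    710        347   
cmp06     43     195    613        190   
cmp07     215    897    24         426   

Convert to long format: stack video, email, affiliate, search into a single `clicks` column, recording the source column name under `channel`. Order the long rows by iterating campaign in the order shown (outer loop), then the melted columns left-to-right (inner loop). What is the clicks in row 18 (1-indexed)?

897

20 rows total (5 × 4). Row 18: index ⌊(18-1)/4⌋ = 4 into campaign → cmp07; (18-1) mod 4 = 1 into the melted columns → email.
So row 18 is (cmp07, email, 897); clicks = 897.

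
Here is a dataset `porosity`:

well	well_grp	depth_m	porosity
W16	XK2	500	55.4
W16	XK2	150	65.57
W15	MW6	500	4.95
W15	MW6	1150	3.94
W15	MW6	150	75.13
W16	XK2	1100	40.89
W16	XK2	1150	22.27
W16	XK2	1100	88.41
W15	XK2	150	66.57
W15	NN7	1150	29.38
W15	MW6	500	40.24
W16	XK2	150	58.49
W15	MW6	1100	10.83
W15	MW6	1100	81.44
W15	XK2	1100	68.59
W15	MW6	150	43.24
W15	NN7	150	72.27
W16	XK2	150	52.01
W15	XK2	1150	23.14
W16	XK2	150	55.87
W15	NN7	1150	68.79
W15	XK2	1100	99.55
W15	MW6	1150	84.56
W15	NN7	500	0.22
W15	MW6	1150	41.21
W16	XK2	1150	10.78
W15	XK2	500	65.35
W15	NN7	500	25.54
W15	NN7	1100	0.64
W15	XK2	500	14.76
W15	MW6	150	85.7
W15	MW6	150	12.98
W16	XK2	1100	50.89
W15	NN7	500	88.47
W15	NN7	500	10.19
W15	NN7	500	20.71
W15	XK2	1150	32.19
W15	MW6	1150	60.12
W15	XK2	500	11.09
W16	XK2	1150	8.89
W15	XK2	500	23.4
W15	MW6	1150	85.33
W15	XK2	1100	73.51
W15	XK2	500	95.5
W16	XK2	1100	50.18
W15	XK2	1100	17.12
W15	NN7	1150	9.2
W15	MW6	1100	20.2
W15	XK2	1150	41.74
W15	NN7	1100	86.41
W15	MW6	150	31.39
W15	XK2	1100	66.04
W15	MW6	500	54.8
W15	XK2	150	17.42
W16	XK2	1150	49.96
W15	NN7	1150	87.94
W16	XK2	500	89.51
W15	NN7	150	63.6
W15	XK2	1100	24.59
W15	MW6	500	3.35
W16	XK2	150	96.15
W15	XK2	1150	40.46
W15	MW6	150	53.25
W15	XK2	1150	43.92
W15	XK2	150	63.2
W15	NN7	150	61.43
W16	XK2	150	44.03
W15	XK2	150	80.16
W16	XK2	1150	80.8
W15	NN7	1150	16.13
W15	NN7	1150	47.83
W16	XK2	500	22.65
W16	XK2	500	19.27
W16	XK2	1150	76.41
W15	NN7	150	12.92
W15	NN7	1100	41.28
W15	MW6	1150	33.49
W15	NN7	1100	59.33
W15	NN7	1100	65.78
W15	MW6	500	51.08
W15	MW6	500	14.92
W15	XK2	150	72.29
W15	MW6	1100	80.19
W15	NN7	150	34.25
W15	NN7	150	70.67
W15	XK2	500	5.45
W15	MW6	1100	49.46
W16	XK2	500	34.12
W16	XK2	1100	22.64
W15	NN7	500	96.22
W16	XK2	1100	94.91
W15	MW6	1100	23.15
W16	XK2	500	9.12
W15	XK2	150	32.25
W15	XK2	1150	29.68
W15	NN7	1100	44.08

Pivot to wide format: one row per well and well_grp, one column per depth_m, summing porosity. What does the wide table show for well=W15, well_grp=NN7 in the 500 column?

Rows with well=W15, well_grp=NN7 and depth_m=500: porosity values are 0.22, 25.54, 88.47, 10.19, 20.71, 96.22.
0.22 + 25.54 + 88.47 + 10.19 + 20.71 + 96.22 = 241.35.

241.35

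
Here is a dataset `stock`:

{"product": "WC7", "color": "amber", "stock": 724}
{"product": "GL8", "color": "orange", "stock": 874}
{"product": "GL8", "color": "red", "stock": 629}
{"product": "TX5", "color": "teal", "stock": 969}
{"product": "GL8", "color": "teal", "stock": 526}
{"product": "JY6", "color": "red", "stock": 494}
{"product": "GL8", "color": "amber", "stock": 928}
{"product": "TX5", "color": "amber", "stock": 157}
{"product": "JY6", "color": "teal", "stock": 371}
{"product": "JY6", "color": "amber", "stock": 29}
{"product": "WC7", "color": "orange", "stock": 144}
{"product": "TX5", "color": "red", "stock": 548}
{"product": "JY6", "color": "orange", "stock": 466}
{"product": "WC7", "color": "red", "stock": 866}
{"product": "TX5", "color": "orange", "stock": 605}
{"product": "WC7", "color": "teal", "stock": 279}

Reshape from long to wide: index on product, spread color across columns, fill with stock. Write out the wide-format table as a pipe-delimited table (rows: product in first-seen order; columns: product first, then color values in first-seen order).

| product | amber | orange | red | teal |
| WC7 | 724 | 144 | 866 | 279 |
| GL8 | 928 | 874 | 629 | 526 |
| TX5 | 157 | 605 | 548 | 969 |
| JY6 | 29 | 466 | 494 | 371 |

Columns: product plus the 4 distinct color values (amber, orange, red, teal).
For example, row WC7 column amber takes stock=724 from the long row (WC7, amber).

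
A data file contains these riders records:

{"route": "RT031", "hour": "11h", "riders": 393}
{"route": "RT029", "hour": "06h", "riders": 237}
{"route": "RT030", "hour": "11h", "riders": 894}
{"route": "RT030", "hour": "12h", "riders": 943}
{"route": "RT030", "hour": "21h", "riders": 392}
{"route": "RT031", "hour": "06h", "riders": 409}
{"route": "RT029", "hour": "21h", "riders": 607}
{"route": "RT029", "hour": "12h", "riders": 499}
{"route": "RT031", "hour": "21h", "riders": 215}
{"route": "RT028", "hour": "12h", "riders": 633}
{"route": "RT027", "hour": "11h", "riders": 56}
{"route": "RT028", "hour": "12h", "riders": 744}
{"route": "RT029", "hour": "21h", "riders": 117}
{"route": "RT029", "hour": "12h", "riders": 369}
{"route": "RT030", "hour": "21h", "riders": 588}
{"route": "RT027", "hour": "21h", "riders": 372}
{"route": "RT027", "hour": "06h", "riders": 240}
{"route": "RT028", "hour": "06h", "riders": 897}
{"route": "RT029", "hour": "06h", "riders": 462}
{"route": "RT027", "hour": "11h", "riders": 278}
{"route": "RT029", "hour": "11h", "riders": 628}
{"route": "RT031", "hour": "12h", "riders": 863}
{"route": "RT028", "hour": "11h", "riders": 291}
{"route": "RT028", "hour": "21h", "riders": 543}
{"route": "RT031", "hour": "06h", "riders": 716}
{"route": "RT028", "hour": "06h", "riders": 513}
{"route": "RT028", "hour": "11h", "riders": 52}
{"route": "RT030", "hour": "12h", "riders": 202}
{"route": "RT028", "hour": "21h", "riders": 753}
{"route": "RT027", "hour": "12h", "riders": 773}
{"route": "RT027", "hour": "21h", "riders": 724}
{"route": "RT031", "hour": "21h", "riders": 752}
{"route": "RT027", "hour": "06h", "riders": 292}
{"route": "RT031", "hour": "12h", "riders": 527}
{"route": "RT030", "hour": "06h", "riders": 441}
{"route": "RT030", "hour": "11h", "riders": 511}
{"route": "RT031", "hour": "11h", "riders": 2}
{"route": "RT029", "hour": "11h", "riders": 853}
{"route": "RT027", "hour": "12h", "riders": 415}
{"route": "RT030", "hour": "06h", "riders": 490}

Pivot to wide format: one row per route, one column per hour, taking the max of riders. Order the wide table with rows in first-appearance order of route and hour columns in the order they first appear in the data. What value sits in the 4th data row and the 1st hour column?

291

With rows in first-appearance order of route, row 4 is route=RT028. hour columns in first-appearance order: 11h, 06h, 12h, 21h; column 1 is 11h.
Long rows with route=RT028, hour=11h: max(291, 52) = 291.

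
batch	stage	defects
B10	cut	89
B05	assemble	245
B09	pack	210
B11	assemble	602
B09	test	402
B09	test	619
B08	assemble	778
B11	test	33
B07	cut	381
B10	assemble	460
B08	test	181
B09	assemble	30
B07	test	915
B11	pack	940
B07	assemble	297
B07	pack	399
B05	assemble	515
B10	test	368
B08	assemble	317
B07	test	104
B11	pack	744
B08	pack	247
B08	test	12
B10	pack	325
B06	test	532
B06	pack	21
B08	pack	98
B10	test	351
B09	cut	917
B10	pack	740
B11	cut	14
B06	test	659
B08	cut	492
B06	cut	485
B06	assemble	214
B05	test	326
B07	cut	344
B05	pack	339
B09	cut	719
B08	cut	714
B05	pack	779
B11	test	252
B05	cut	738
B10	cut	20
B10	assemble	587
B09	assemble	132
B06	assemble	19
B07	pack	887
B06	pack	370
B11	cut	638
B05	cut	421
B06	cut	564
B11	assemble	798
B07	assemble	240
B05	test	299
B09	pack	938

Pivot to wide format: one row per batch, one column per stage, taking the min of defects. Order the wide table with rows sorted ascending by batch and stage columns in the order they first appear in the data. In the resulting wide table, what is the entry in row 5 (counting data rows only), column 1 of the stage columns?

719

With rows sorted ascending by batch, row 5 is batch=B09. stage columns in first-appearance order: cut, assemble, pack, test; column 1 is cut.
Long rows with batch=B09, stage=cut: min(917, 719) = 719.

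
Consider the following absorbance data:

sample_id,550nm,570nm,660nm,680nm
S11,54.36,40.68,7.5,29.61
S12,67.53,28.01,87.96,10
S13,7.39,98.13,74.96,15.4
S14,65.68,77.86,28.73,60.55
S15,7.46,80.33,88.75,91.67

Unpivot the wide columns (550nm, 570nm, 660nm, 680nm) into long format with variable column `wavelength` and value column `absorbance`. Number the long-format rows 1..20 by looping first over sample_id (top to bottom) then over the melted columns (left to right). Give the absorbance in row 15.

20 rows total (5 × 4). Row 15: index ⌊(15-1)/4⌋ = 3 into sample_id → S14; (15-1) mod 4 = 2 into the melted columns → 660nm.
So row 15 is (S14, 660nm, 28.73); absorbance = 28.73.

28.73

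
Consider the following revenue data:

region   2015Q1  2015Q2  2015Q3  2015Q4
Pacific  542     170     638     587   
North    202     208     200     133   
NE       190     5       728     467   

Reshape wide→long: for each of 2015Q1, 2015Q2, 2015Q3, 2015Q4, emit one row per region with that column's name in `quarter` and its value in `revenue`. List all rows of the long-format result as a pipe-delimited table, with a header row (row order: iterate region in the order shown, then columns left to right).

| region | quarter | revenue |
| Pacific | 2015Q1 | 542 |
| Pacific | 2015Q2 | 170 |
| Pacific | 2015Q3 | 638 |
| Pacific | 2015Q4 | 587 |
| North | 2015Q1 | 202 |
| North | 2015Q2 | 208 |
| North | 2015Q3 | 200 |
| North | 2015Q4 | 133 |
| NE | 2015Q1 | 190 |
| NE | 2015Q2 | 5 |
| NE | 2015Q3 | 728 |
| NE | 2015Q4 | 467 |

Each (region, column) pair becomes one row: 3 × 4 = 12 rows.
For example, (Pacific, 2015Q1) → revenue=542.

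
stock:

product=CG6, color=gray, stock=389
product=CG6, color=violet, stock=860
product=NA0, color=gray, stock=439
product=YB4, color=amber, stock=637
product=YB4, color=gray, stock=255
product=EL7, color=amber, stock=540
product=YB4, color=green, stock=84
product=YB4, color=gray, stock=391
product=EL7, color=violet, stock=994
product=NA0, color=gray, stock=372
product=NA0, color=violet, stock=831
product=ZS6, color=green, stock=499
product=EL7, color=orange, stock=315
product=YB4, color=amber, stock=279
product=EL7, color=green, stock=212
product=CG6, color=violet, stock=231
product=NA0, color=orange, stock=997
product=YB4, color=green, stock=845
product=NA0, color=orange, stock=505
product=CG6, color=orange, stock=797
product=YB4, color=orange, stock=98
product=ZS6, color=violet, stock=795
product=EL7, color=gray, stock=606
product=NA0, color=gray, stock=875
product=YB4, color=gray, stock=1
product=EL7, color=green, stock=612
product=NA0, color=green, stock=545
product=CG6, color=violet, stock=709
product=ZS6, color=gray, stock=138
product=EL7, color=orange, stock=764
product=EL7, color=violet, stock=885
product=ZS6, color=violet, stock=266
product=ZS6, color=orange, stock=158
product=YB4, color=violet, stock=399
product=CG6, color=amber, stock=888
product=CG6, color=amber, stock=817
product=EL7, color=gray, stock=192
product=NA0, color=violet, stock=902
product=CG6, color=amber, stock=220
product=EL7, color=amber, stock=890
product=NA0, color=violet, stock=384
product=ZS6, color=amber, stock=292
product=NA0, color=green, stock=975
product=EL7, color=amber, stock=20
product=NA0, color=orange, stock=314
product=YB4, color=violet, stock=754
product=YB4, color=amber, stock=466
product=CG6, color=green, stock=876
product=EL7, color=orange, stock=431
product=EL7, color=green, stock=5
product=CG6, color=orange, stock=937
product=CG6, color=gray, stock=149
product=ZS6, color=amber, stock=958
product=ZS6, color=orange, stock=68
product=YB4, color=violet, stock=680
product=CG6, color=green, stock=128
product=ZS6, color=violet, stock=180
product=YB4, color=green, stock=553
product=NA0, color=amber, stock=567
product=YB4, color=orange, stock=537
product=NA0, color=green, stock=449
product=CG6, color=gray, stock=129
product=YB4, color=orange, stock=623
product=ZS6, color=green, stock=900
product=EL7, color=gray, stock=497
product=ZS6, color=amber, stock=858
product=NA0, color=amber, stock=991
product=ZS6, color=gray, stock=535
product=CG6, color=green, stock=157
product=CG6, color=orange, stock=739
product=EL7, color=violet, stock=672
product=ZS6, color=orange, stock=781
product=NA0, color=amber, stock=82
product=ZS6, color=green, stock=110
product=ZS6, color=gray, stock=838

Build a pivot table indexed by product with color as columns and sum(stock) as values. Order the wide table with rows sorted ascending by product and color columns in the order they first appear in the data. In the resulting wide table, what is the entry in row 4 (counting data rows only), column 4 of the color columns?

1482

With rows sorted ascending by product, row 4 is product=YB4. color columns in first-appearance order: gray, violet, amber, green, orange; column 4 is green.
Long rows with product=YB4, color=green: 84 + 845 + 553 = 1482.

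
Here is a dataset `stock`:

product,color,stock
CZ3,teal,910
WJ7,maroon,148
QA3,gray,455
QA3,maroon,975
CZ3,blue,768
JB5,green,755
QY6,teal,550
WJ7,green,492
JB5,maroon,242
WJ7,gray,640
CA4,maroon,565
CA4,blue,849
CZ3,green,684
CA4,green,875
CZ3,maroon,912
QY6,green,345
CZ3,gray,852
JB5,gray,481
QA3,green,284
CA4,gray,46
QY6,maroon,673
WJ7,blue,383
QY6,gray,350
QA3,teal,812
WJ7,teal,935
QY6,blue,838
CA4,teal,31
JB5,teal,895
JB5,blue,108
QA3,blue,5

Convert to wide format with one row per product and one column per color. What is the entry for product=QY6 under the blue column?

838

Wide layout: rows indexed by product, columns are the 5 distinct color values (teal, maroon, gray, blue, green).
Cell (product=QY6, color=blue) draws from the long row where product=QY6 and color=blue, which has stock=838.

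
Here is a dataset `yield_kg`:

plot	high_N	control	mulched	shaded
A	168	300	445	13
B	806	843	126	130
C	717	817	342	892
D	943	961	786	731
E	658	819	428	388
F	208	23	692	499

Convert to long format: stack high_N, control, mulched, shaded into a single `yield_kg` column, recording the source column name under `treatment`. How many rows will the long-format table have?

24

6 plot values × 4 melted columns = 24 rows.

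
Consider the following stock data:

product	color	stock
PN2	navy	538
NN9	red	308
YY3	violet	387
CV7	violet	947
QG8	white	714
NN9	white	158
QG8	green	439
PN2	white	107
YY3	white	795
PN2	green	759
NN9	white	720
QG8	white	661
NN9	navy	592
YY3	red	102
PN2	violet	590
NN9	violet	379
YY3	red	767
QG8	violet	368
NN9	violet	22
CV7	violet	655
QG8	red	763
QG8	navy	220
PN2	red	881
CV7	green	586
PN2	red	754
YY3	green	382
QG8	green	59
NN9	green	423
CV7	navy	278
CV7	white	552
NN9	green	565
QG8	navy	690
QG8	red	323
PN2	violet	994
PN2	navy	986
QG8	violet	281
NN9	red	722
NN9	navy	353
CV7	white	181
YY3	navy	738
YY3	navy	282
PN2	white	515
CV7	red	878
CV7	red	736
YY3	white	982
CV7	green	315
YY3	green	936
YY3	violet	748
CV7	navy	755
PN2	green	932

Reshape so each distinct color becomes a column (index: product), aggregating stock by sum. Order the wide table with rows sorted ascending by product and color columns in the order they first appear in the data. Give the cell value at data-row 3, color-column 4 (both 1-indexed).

622

With rows sorted ascending by product, row 3 is product=PN2. color columns in first-appearance order: navy, red, violet, white, green; column 4 is white.
Long rows with product=PN2, color=white: 107 + 515 = 622.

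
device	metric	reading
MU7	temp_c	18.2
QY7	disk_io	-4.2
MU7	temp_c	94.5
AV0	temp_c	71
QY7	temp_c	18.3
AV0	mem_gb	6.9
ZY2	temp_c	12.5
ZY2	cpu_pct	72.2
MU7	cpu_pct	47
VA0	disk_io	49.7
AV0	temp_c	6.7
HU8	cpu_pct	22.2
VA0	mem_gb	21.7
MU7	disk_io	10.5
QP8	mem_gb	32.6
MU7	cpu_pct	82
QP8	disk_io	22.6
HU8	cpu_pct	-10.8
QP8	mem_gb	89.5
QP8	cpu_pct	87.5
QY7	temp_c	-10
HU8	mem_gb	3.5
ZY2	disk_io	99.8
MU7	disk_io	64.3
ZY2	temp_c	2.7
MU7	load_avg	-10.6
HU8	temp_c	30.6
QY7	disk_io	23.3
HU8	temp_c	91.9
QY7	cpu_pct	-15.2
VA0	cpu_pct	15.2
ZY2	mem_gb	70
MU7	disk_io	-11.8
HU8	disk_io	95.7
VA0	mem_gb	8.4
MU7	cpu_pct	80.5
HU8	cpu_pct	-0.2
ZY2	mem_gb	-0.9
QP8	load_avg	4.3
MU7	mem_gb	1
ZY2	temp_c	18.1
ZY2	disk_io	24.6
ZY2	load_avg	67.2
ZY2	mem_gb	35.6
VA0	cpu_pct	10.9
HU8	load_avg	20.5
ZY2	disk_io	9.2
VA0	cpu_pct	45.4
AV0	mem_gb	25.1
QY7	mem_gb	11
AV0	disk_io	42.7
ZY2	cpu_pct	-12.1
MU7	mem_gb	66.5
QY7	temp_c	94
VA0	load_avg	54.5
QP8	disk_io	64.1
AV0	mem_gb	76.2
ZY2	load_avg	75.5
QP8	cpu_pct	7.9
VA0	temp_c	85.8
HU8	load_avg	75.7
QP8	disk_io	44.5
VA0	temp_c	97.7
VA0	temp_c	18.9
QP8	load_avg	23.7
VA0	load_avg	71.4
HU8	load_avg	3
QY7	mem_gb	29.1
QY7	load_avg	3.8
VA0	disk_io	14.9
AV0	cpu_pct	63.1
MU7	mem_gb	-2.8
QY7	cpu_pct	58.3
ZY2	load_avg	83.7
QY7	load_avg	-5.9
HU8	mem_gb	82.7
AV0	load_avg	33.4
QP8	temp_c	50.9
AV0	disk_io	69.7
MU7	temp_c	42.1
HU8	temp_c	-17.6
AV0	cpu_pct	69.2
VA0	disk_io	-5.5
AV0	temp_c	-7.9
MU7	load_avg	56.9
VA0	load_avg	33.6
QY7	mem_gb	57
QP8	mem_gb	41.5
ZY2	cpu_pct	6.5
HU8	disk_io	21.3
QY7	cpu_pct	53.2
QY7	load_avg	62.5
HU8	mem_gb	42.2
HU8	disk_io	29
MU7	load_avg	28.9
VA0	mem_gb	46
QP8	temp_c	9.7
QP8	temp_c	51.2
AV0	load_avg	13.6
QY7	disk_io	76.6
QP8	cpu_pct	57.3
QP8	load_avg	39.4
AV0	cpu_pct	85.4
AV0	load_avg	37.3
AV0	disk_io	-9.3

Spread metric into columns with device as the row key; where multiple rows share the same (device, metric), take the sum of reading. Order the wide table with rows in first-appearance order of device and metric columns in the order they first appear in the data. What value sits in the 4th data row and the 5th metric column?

226.4

With rows in first-appearance order of device, row 4 is device=ZY2. metric columns in first-appearance order: temp_c, disk_io, mem_gb, cpu_pct, load_avg; column 5 is load_avg.
Long rows with device=ZY2, metric=load_avg: 67.2 + 75.5 + 83.7 = 226.4.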